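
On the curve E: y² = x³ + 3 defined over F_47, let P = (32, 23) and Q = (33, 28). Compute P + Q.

(32, 23) + (33, 28). λ = (28 - 23)/(33 - 32) ≡ 5/1 mod 47. 1⁻¹ ≡ 1 (mod 47) since 1·1 = 1 ≡ 1, so λ ≡ 5.
  x = λ² - 32 - 33 = 25 - 65 ≡ 7; y = λ·(32 - 7) - 23 ≡ 8. → (7, 8)

(7, 8)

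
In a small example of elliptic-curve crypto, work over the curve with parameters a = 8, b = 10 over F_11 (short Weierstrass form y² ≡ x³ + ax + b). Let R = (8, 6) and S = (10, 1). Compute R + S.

(8, 6) + (10, 1). λ = (1 - 6)/(10 - 8) ≡ 6/2 mod 11. 2⁻¹ ≡ 6 (mod 11), so λ ≡ 3.
  x = λ² - 8 - 10 = 9 - 18 ≡ 2; y = λ·(8 - 2) - 6 ≡ 1. → (2, 1)

(2, 1)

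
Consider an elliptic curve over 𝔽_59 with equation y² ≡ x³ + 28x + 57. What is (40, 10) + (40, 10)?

(53, 26)

tangent at (40, 10): λ = (3·40² + 28)/(2·10) ≡ 49/20. 20⁻¹ ≡ 3 (mod 59) since 20·3 = 60 ≡ 1, so λ ≡ 49·3 ≡ 29.
  x = λ² - 40 - 40 = 841 - 80 ≡ 53; y = λ·(40 - 53) - 10 ≡ 26. → (53, 26)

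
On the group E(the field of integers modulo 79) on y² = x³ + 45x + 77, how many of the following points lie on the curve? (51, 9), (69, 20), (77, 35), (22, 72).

(51, 9): 9² ≡ 2, rhs ≡ 12 → off.
(69, 20): 20² ≡ 5, rhs ≡ 49 → off.
(77, 35): 35² ≡ 40, rhs ≡ 58 → off.
(22, 72): 72² ≡ 49, rhs ≡ 23 → off.

0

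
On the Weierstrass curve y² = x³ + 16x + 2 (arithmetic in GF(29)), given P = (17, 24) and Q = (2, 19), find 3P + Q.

(2, 10)

First 3P:
Repeated addition: build up to 3P.
2P: tangent at (17, 24): λ = (3·17² + 16)/(2·24) ≡ 13/19. 19⁻¹ ≡ 26 (mod 29) since 19·26 = 494 ≡ 1, so λ ≡ 13·26 ≡ 19.
  x = λ² - 17 - 17 = 361 - 34 ≡ 8; y = λ·(17 - 8) - 24 ≡ 2. → (8, 2)
3P: (8, 2) + (17, 24). λ = (24 - 2)/(17 - 8) ≡ 22/9 mod 29. 9⁻¹ ≡ 13 (mod 29), so λ ≡ 25.
  x = λ² - 8 - 17 = 625 - 25 ≡ 20; y = λ·(8 - 20) - 2 ≡ 17. → (20, 17)
3P = (20, 17).
Finally 3P + Q:
(20, 17) + (2, 19). λ = (19 - 17)/(2 - 20) ≡ 2/11 mod 29. 11⁻¹ ≡ 8 (mod 29), so λ ≡ 16.
  x = λ² - 20 - 2 = 256 - 22 ≡ 2; y = λ·(20 - 2) - 17 ≡ 10. → (2, 10)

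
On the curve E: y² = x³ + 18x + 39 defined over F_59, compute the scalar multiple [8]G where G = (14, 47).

Double-and-add on 8 = (1000)₂. Start with G = (14, 47) for the leading 1-bit.
double: tangent at (14, 47): λ = (3·14² + 18)/(2·47) ≡ 16/35. 35⁻¹ ≡ 27 (mod 59) since 35·27 = 945 ≡ 1, so λ ≡ 16·27 ≡ 19.
  x = λ² - 14 - 14 = 361 - 28 ≡ 38; y = λ·(14 - 38) - 47 ≡ 28. → (38, 28)
double: tangent at (38, 28): λ = (3·38² + 18)/(2·28) ≡ 43/56. 56⁻¹ ≡ 39 (mod 59), so λ ≡ 43·39 ≡ 25.
  x = λ² - 38 - 38 = 625 - 76 ≡ 18; y = λ·(38 - 18) - 28 ≡ 0. → (18, 0)
double: (18, 0) + (18, 0): same x and y₁ ≡ -y₂, so the sum is O.

O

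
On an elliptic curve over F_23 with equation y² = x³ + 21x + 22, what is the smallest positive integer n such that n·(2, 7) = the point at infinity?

2P: tangent at (2, 7): λ = (3·2² + 21)/(2·7) ≡ 10/14. 14⁻¹ ≡ 5 (mod 23), so λ ≡ 10·5 ≡ 4.
  x = λ² - 2 - 2 = 16 - 4 ≡ 12; y = λ·(2 - 12) - 7 ≡ 22. → (12, 22)
3P: (12, 22) + (2, 7). λ = (7 - 22)/(2 - 12) ≡ 8/13 mod 23. 13⁻¹ ≡ 16 (mod 23) since 13·16 = 208 ≡ 1, so λ ≡ 13.
  x = λ² - 12 - 2 = 169 - 14 ≡ 17; y = λ·(12 - 17) - 22 ≡ 5. → (17, 5)
4P: (17, 5) + (2, 7). λ = (7 - 5)/(2 - 17) ≡ 2/8 mod 23. 8⁻¹ ≡ 3 (mod 23) since 8·3 = 24 ≡ 1, so λ ≡ 6.
  x = λ² - 17 - 2 = 36 - 19 ≡ 17; y = λ·(17 - 17) - 5 ≡ 18. → (17, 18)
5P: (17, 18) + (2, 7). λ = (7 - 18)/(2 - 17) ≡ 12/8 mod 23. 8⁻¹ ≡ 3 (mod 23) since 8·3 = 24 ≡ 1, so λ ≡ 13.
  x = λ² - 17 - 2 = 169 - 19 ≡ 12; y = λ·(17 - 12) - 18 ≡ 1. → (12, 1)
6P: (12, 1) + (2, 7). λ = (7 - 1)/(2 - 12) ≡ 6/13 mod 23. 13⁻¹ ≡ 16 (mod 23), so λ ≡ 4.
  x = λ² - 12 - 2 = 16 - 14 ≡ 2; y = λ·(12 - 2) - 1 ≡ 16. → (2, 16)
7P: (2, 16) + (2, 7): same x and y₁ ≡ -y₂, so the sum is the point at infinity.
7P = the point at infinity, so the order is 7.

7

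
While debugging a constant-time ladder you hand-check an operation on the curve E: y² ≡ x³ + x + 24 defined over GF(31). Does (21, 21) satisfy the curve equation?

y² = 21² ≡ 7; x³ + 1x + 24 = 9306 ≡ 6 (mod 31). 7 ≠ 6.

no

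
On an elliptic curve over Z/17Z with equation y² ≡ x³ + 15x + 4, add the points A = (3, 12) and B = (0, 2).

(3, 12) + (0, 2). λ = (2 - 12)/(0 - 3) ≡ 7/14 mod 17. 14⁻¹ ≡ 11 (mod 17) since 14·11 = 154 ≡ 1, so λ ≡ 9.
  x = λ² - 3 - 0 = 81 - 3 ≡ 10; y = λ·(3 - 10) - 12 ≡ 10. → (10, 10)

(10, 10)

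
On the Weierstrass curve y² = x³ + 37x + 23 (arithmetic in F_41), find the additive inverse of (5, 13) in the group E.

-(5, 13) = (5, -13 mod 41) = (5, 28).

(5, 28)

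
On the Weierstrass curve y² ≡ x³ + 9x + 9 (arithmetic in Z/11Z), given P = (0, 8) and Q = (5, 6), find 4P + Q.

(5, 5)

First 4P:
Double-and-add on 4 = (100)₂. Start with P = (0, 8) for the leading 1-bit.
double: tangent at (0, 8): λ = (3·0² + 9)/(2·8) ≡ 9/5. 5⁻¹ ≡ 9 (mod 11), so λ ≡ 9·9 ≡ 4.
  x = λ² - 0 - 0 = 16 - 0 ≡ 5; y = λ·(0 - 5) - 8 ≡ 5. → (5, 5)
double: tangent at (5, 5): λ = (3·5² + 9)/(2·5) ≡ 7/10. 10⁻¹ ≡ 10 (mod 11), so λ ≡ 7·10 ≡ 4.
  x = λ² - 5 - 5 = 16 - 10 ≡ 6; y = λ·(5 - 6) - 5 ≡ 2. → (6, 2)
4P = (6, 2).
Finally 4P + Q:
(6, 2) + (5, 6). λ = (6 - 2)/(5 - 6) ≡ 4/10 mod 11. 10⁻¹ ≡ 10 (mod 11) since 10·10 = 100 ≡ 1, so λ ≡ 7.
  x = λ² - 6 - 5 = 49 - 11 ≡ 5; y = λ·(6 - 5) - 2 ≡ 5. → (5, 5)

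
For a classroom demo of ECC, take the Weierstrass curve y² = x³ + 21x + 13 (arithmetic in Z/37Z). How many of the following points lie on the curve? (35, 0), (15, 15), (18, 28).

(35, 0): 0² ≡ 0, rhs ≡ 0 → on.
(15, 15): 15² ≡ 3, rhs ≡ 3 → on.
(18, 28): 28² ≡ 7, rhs ≡ 7 → on.

3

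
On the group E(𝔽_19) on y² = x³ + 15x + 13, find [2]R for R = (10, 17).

(3, 16)

tangent at (10, 17): λ = (3·10² + 15)/(2·17) ≡ 11/15. 15⁻¹ ≡ 14 (mod 19), so λ ≡ 11·14 ≡ 2.
  x = λ² - 10 - 10 = 4 - 20 ≡ 3; y = λ·(10 - 3) - 17 ≡ 16. → (3, 16)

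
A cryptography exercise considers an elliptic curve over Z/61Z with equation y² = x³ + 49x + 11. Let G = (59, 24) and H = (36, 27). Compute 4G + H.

First 4G:
Repeated addition: build up to 4G.
2G: tangent at (59, 24): λ = (3·59² + 49)/(2·24) ≡ 0/48. 48⁻¹ ≡ 14 (mod 61) since 48·14 = 672 ≡ 1, so λ ≡ 0·14 ≡ 0.
  x = λ² - 59 - 59 = 0 - 118 ≡ 4; y = λ·(59 - 4) - 24 ≡ 37. → (4, 37)
3G: (4, 37) + (59, 24). λ = (24 - 37)/(59 - 4) ≡ 48/55 mod 61. 55⁻¹ ≡ 10 (mod 61) since 55·10 = 550 ≡ 1, so λ ≡ 53.
  x = λ² - 4 - 59 = 2809 - 63 ≡ 1; y = λ·(4 - 1) - 37 ≡ 0. → (1, 0)
4G: (1, 0) + (59, 24). λ = (24 - 0)/(59 - 1) ≡ 24/58 mod 61. 58⁻¹ ≡ 20 (mod 61) since 58·20 = 1160 ≡ 1, so λ ≡ 53.
  x = λ² - 1 - 59 = 2809 - 60 ≡ 4; y = λ·(1 - 4) - 0 ≡ 24. → (4, 24)
4G = (4, 24).
Finally 4G + H:
(4, 24) + (36, 27). λ = (27 - 24)/(36 - 4) ≡ 3/32 mod 61. 32⁻¹ ≡ 21 (mod 61) since 32·21 = 672 ≡ 1, so λ ≡ 2.
  x = λ² - 4 - 36 = 4 - 40 ≡ 25; y = λ·(4 - 25) - 24 ≡ 56. → (25, 56)

(25, 56)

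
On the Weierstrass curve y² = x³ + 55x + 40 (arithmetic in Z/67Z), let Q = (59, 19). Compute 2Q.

(8, 11)

tangent at (59, 19): λ = (3·59² + 55)/(2·19) ≡ 46/38. 38⁻¹ ≡ 30 (mod 67), so λ ≡ 46·30 ≡ 40.
  x = λ² - 59 - 59 = 1600 - 118 ≡ 8; y = λ·(59 - 8) - 19 ≡ 11. → (8, 11)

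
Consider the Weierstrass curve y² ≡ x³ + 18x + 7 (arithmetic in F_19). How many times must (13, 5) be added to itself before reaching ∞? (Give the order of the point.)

5

2P: tangent at (13, 5): λ = (3·13² + 18)/(2·5) ≡ 12/10. 10⁻¹ ≡ 2 (mod 19), so λ ≡ 12·2 ≡ 5.
  x = λ² - 13 - 13 = 25 - 26 ≡ 18; y = λ·(13 - 18) - 5 ≡ 8. → (18, 8)
3P: (18, 8) + (13, 5). λ = (5 - 8)/(13 - 18) ≡ 16/14 mod 19. 14⁻¹ ≡ 15 (mod 19) since 14·15 = 210 ≡ 1, so λ ≡ 12.
  x = λ² - 18 - 13 = 144 - 31 ≡ 18; y = λ·(18 - 18) - 8 ≡ 11. → (18, 11)
4P: (18, 11) + (13, 5). λ = (5 - 11)/(13 - 18) ≡ 13/14 mod 19. 14⁻¹ ≡ 15 (mod 19), so λ ≡ 5.
  x = λ² - 18 - 13 = 25 - 31 ≡ 13; y = λ·(18 - 13) - 11 ≡ 14. → (13, 14)
5P: (13, 14) + (13, 5): same x and y₁ ≡ -y₂, so the sum is ∞.
5P = ∞, so the order is 5.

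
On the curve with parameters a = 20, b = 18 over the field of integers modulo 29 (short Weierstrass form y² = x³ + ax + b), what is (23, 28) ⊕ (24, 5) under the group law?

(18, 2)

(23, 28) + (24, 5). λ = (5 - 28)/(24 - 23) ≡ 6/1 mod 29. 1⁻¹ ≡ 1 (mod 29), so λ ≡ 6.
  x = λ² - 23 - 24 = 36 - 47 ≡ 18; y = λ·(23 - 18) - 28 ≡ 2. → (18, 2)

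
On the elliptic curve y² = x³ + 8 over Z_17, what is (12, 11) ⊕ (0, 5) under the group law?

(12, 11) + (0, 5). λ = (5 - 11)/(0 - 12) ≡ 11/5 mod 17. 5⁻¹ ≡ 7 (mod 17), so λ ≡ 9.
  x = λ² - 12 - 0 = 81 - 12 ≡ 1; y = λ·(12 - 1) - 11 ≡ 3. → (1, 3)

(1, 3)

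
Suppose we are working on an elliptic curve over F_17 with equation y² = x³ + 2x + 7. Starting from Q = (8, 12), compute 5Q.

Double-and-add on 5 = (101)₂. Start with Q = (8, 12) for the leading 1-bit.
double: tangent at (8, 12): λ = (3·8² + 2)/(2·12) ≡ 7/7. 7⁻¹ ≡ 5 (mod 17), so λ ≡ 7·5 ≡ 1.
  x = λ² - 8 - 8 = 1 - 16 ≡ 2; y = λ·(8 - 2) - 12 ≡ 11. → (2, 11)
double: tangent at (2, 11): λ = (3·2² + 2)/(2·11) ≡ 14/5. 5⁻¹ ≡ 7 (mod 17), so λ ≡ 14·7 ≡ 13.
  x = λ² - 2 - 2 = 169 - 4 ≡ 12; y = λ·(2 - 12) - 11 ≡ 12. → (12, 12)
add Q: (12, 12) + (8, 12). λ = (12 - 12)/(8 - 12) ≡ 0/13 mod 17. 13⁻¹ ≡ 4 (mod 17) since 13·4 = 52 ≡ 1, so λ ≡ 0.
  x = λ² - 12 - 8 = 0 - 20 ≡ 14; y = λ·(12 - 14) - 12 ≡ 5. → (14, 5)

(14, 5)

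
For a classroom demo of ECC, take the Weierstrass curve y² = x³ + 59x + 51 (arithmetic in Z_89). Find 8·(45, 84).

Write Q = (45, 84).
Repeated addition: build up to 8Q.
2Q: tangent at (45, 84): λ = (3·45² + 59)/(2·84) ≡ 82/79. 79⁻¹ ≡ 80 (mod 89) since 79·80 = 6320 ≡ 1, so λ ≡ 82·80 ≡ 63.
  x = λ² - 45 - 45 = 3969 - 90 ≡ 52; y = λ·(45 - 52) - 84 ≡ 9. → (52, 9)
3Q: (52, 9) + (45, 84). λ = (84 - 9)/(45 - 52) ≡ 75/82 mod 89. 82⁻¹ ≡ 38 (mod 89), so λ ≡ 2.
  x = λ² - 52 - 45 = 4 - 97 ≡ 85; y = λ·(52 - 85) - 9 ≡ 14. → (85, 14)
4Q: (85, 14) + (45, 84). λ = (84 - 14)/(45 - 85) ≡ 70/49 mod 89. 49⁻¹ ≡ 20 (mod 89) since 49·20 = 980 ≡ 1, so λ ≡ 65.
  x = λ² - 85 - 45 = 4225 - 130 ≡ 1; y = λ·(85 - 1) - 14 ≡ 17. → (1, 17)
5Q: (1, 17) + (45, 84). λ = (84 - 17)/(45 - 1) ≡ 67/44 mod 89. 44⁻¹ ≡ 87 (mod 89) since 44·87 = 3828 ≡ 1, so λ ≡ 44.
  x = λ² - 1 - 45 = 1936 - 46 ≡ 21; y = λ·(1 - 21) - 17 ≡ 82. → (21, 82)
6Q: (21, 82) + (45, 84). λ = (84 - 82)/(45 - 21) ≡ 2/24 mod 89. 24⁻¹ ≡ 26 (mod 89), so λ ≡ 52.
  x = λ² - 21 - 45 = 2704 - 66 ≡ 57; y = λ·(21 - 57) - 82 ≡ 4. → (57, 4)
7Q: (57, 4) + (45, 84). λ = (84 - 4)/(45 - 57) ≡ 80/77 mod 89. 77⁻¹ ≡ 37 (mod 89) since 77·37 = 2849 ≡ 1, so λ ≡ 23.
  x = λ² - 57 - 45 = 529 - 102 ≡ 71; y = λ·(57 - 71) - 4 ≡ 30. → (71, 30)
8Q: (71, 30) + (45, 84). λ = (84 - 30)/(45 - 71) ≡ 54/63 mod 89. 63⁻¹ ≡ 65 (mod 89), so λ ≡ 39.
  x = λ² - 71 - 45 = 1521 - 116 ≡ 70; y = λ·(71 - 70) - 30 ≡ 9. → (70, 9)

(70, 9)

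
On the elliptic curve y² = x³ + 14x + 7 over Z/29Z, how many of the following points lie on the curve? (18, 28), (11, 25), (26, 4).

1

(18, 28): 28² ≡ 1, rhs ≡ 1 → on.
(11, 25): 25² ≡ 16, rhs ≡ 13 → off.
(26, 4): 4² ≡ 16, rhs ≡ 25 → off.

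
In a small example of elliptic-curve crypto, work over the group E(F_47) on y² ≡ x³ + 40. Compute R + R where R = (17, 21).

(25, 22)

tangent at (17, 21): λ = (3·17² + 0)/(2·21) ≡ 21/42. 42⁻¹ ≡ 28 (mod 47) since 42·28 = 1176 ≡ 1, so λ ≡ 21·28 ≡ 24.
  x = λ² - 17 - 17 = 576 - 34 ≡ 25; y = λ·(17 - 25) - 21 ≡ 22. → (25, 22)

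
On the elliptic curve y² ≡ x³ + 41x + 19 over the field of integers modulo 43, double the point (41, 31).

tangent at (41, 31): λ = (3·41² + 41)/(2·31) ≡ 10/19. 19⁻¹ ≡ 34 (mod 43) since 19·34 = 646 ≡ 1, so λ ≡ 10·34 ≡ 39.
  x = λ² - 41 - 41 = 1521 - 82 ≡ 20; y = λ·(41 - 20) - 31 ≡ 14. → (20, 14)

(20, 14)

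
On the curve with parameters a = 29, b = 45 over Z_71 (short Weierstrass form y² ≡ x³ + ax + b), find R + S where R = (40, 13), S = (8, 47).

(0, 51)

(40, 13) + (8, 47). λ = (47 - 13)/(8 - 40) ≡ 34/39 mod 71. 39⁻¹ ≡ 51 (mod 71) since 39·51 = 1989 ≡ 1, so λ ≡ 30.
  x = λ² - 40 - 8 = 900 - 48 ≡ 0; y = λ·(40 - 0) - 13 ≡ 51. → (0, 51)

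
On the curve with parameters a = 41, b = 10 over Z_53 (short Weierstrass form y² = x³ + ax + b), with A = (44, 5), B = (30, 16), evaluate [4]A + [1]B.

First 4A:
Double-and-add on 4 = (100)₂. Start with A = (44, 5) for the leading 1-bit.
double: tangent at (44, 5): λ = (3·44² + 41)/(2·5) ≡ 19/10. 10⁻¹ ≡ 16 (mod 53) since 10·16 = 160 ≡ 1, so λ ≡ 19·16 ≡ 39.
  x = λ² - 44 - 44 = 1521 - 88 ≡ 2; y = λ·(44 - 2) - 5 ≡ 43. → (2, 43)
double: tangent at (2, 43): λ = (3·2² + 41)/(2·43) ≡ 0/33. 33⁻¹ ≡ 45 (mod 53), so λ ≡ 0·45 ≡ 0.
  x = λ² - 2 - 2 = 0 - 4 ≡ 49; y = λ·(2 - 49) - 43 ≡ 10. → (49, 10)
4A = (49, 10).
Finally 4A + B:
(49, 10) + (30, 16). λ = (16 - 10)/(30 - 49) ≡ 6/34 mod 53. 34⁻¹ ≡ 39 (mod 53) since 34·39 = 1326 ≡ 1, so λ ≡ 22.
  x = λ² - 49 - 30 = 484 - 79 ≡ 34; y = λ·(49 - 34) - 10 ≡ 2. → (34, 2)

(34, 2)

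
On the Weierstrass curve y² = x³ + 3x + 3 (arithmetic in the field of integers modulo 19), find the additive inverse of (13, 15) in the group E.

(13, 4)

-(13, 15) = (13, -15 mod 19) = (13, 4).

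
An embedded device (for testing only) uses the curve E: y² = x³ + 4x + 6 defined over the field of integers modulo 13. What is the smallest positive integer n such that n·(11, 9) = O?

2P: tangent at (11, 9): λ = (3·11² + 4)/(2·9) ≡ 3/5. 5⁻¹ ≡ 8 (mod 13), so λ ≡ 3·8 ≡ 11.
  x = λ² - 11 - 11 = 121 - 22 ≡ 8; y = λ·(11 - 8) - 9 ≡ 11. → (8, 11)
3P: (8, 11) + (11, 9). λ = (9 - 11)/(11 - 8) ≡ 11/3 mod 13. 3⁻¹ ≡ 9 (mod 13), so λ ≡ 8.
  x = λ² - 8 - 11 = 64 - 19 ≡ 6; y = λ·(8 - 6) - 11 ≡ 5. → (6, 5)
4P: (6, 5) + (11, 9). λ = (9 - 5)/(11 - 6) ≡ 4/5 mod 13. 5⁻¹ ≡ 8 (mod 13) since 5·8 = 40 ≡ 1, so λ ≡ 6.
  x = λ² - 6 - 11 = 36 - 17 ≡ 6; y = λ·(6 - 6) - 5 ≡ 8. → (6, 8)
5P: (6, 8) + (11, 9). λ = (9 - 8)/(11 - 6) ≡ 1/5 mod 13. 5⁻¹ ≡ 8 (mod 13) since 5·8 = 40 ≡ 1, so λ ≡ 8.
  x = λ² - 6 - 11 = 64 - 17 ≡ 8; y = λ·(6 - 8) - 8 ≡ 2. → (8, 2)
6P: (8, 2) + (11, 9). λ = (9 - 2)/(11 - 8) ≡ 7/3 mod 13. 3⁻¹ ≡ 9 (mod 13), so λ ≡ 11.
  x = λ² - 8 - 11 = 121 - 19 ≡ 11; y = λ·(8 - 11) - 2 ≡ 4. → (11, 4)
7P: (11, 4) + (11, 9): same x and y₁ ≡ -y₂, so the sum is O.
7P = O, so the order is 7.

7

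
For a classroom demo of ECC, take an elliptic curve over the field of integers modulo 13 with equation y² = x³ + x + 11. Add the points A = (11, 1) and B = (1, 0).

(11, 1) + (1, 0). λ = (0 - 1)/(1 - 11) ≡ 12/3 mod 13. 3⁻¹ ≡ 9 (mod 13) since 3·9 = 27 ≡ 1, so λ ≡ 4.
  x = λ² - 11 - 1 = 16 - 12 ≡ 4; y = λ·(11 - 4) - 1 ≡ 1. → (4, 1)

(4, 1)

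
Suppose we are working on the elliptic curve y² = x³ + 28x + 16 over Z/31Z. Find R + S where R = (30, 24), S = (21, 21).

(30, 24) + (21, 21). λ = (21 - 24)/(21 - 30) ≡ 28/22 mod 31. 22⁻¹ ≡ 24 (mod 31), so λ ≡ 21.
  x = λ² - 30 - 21 = 441 - 51 ≡ 18; y = λ·(30 - 18) - 24 ≡ 11. → (18, 11)

(18, 11)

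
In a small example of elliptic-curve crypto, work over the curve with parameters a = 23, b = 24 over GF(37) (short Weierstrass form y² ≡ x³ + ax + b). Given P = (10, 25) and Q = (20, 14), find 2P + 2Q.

First 2P:
Repeated addition: build up to 2P.
2P: tangent at (10, 25): λ = (3·10² + 23)/(2·25) ≡ 27/13. 13⁻¹ ≡ 20 (mod 37), so λ ≡ 27·20 ≡ 22.
  x = λ² - 10 - 10 = 484 - 20 ≡ 20; y = λ·(10 - 20) - 25 ≡ 14. → (20, 14)
2P = (20, 14).
Next 2Q:
Repeated addition: build up to 2Q.
2Q: tangent at (20, 14): λ = (3·20² + 23)/(2·14) ≡ 2/28. 28⁻¹ ≡ 4 (mod 37) since 28·4 = 112 ≡ 1, so λ ≡ 2·4 ≡ 8.
  x = λ² - 20 - 20 = 64 - 40 ≡ 24; y = λ·(20 - 24) - 14 ≡ 28. → (24, 28)
2Q = (24, 28).
Finally 2P + 2Q:
(20, 14) + (24, 28). λ = (28 - 14)/(24 - 20) ≡ 14/4 mod 37. 4⁻¹ ≡ 28 (mod 37) since 4·28 = 112 ≡ 1, so λ ≡ 22.
  x = λ² - 20 - 24 = 484 - 44 ≡ 33; y = λ·(20 - 33) - 14 ≡ 33. → (33, 33)

(33, 33)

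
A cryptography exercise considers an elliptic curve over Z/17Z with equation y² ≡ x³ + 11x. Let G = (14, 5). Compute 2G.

(15, 15)

tangent at (14, 5): λ = (3·14² + 11)/(2·5) ≡ 4/10. 10⁻¹ ≡ 12 (mod 17), so λ ≡ 4·12 ≡ 14.
  x = λ² - 14 - 14 = 196 - 28 ≡ 15; y = λ·(14 - 15) - 5 ≡ 15. → (15, 15)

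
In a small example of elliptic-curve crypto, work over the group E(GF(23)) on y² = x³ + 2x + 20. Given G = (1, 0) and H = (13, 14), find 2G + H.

(13, 14)

First 2G:
Repeated addition: build up to 2G.
2G: (1, 0) + (1, 0): same x and y₁ ≡ -y₂, so the sum is ∞.
2G = ∞.
Finally 2G + H:
∞ + (13, 14) = (13, 14) (identity).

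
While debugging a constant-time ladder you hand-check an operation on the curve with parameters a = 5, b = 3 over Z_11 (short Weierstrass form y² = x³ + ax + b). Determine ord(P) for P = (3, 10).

2P: tangent at (3, 10): λ = (3·3² + 5)/(2·10) ≡ 10/9. 9⁻¹ ≡ 5 (mod 11), so λ ≡ 10·5 ≡ 6.
  x = λ² - 3 - 3 = 36 - 6 ≡ 8; y = λ·(3 - 8) - 10 ≡ 4. → (8, 4)
3P: (8, 4) + (3, 10). λ = (10 - 4)/(3 - 8) ≡ 6/6 mod 11. 6⁻¹ ≡ 2 (mod 11), so λ ≡ 1.
  x = λ² - 8 - 3 = 1 - 11 ≡ 1; y = λ·(8 - 1) - 4 ≡ 3. → (1, 3)
4P: (1, 3) + (3, 10). λ = (10 - 3)/(3 - 1) ≡ 7/2 mod 11. 2⁻¹ ≡ 6 (mod 11), so λ ≡ 9.
  x = λ² - 1 - 3 = 81 - 4 ≡ 0; y = λ·(1 - 0) - 3 ≡ 6. → (0, 6)
5P: (0, 6) + (3, 10). λ = (10 - 6)/(3 - 0) ≡ 4/3 mod 11. 3⁻¹ ≡ 4 (mod 11), so λ ≡ 5.
  x = λ² - 0 - 3 = 25 - 3 ≡ 0; y = λ·(0 - 0) - 6 ≡ 5. → (0, 5)
6P: (0, 5) + (3, 10). λ = (10 - 5)/(3 - 0) ≡ 5/3 mod 11. 3⁻¹ ≡ 4 (mod 11), so λ ≡ 9.
  x = λ² - 0 - 3 = 81 - 3 ≡ 1; y = λ·(0 - 1) - 5 ≡ 8. → (1, 8)
7P: (1, 8) + (3, 10). λ = (10 - 8)/(3 - 1) ≡ 2/2 mod 11. 2⁻¹ ≡ 6 (mod 11), so λ ≡ 1.
  x = λ² - 1 - 3 = 1 - 4 ≡ 8; y = λ·(1 - 8) - 8 ≡ 7. → (8, 7)
8P: (8, 7) + (3, 10). λ = (10 - 7)/(3 - 8) ≡ 3/6 mod 11. 6⁻¹ ≡ 2 (mod 11) since 6·2 = 12 ≡ 1, so λ ≡ 6.
  x = λ² - 8 - 3 = 36 - 11 ≡ 3; y = λ·(8 - 3) - 7 ≡ 1. → (3, 1)
9P: (3, 1) + (3, 10): same x and y₁ ≡ -y₂, so the sum is O.
9P = O, so the order is 9.

9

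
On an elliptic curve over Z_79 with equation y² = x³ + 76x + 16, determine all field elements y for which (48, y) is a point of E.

x³ + 76x + 16 = 114256 ≡ 22 (mod 79).
Square roots of 22 mod 79: 38 and 41 (since 38² = 1444 ≡ 22).

38, 41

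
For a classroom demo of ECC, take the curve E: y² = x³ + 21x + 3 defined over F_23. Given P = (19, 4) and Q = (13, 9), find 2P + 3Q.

(3, 1)

First 2P:
Repeated addition: build up to 2P.
2P: tangent at (19, 4): λ = (3·19² + 21)/(2·4) ≡ 0/8. 8⁻¹ ≡ 3 (mod 23), so λ ≡ 0·3 ≡ 0.
  x = λ² - 19 - 19 = 0 - 38 ≡ 8; y = λ·(19 - 8) - 4 ≡ 19. → (8, 19)
2P = (8, 19).
Next 3Q:
Repeated addition: build up to 3Q.
2Q: tangent at (13, 9): λ = (3·13² + 21)/(2·9) ≡ 22/18. 18⁻¹ ≡ 9 (mod 23) since 18·9 = 162 ≡ 1, so λ ≡ 22·9 ≡ 14.
  x = λ² - 13 - 13 = 196 - 26 ≡ 9; y = λ·(13 - 9) - 9 ≡ 1. → (9, 1)
3Q: (9, 1) + (13, 9). λ = (9 - 1)/(13 - 9) ≡ 8/4 mod 23. 4⁻¹ ≡ 6 (mod 23), so λ ≡ 2.
  x = λ² - 9 - 13 = 4 - 22 ≡ 5; y = λ·(9 - 5) - 1 ≡ 7. → (5, 7)
3Q = (5, 7).
Finally 2P + 3Q:
(8, 19) + (5, 7). λ = (7 - 19)/(5 - 8) ≡ 11/20 mod 23. 20⁻¹ ≡ 15 (mod 23), so λ ≡ 4.
  x = λ² - 8 - 5 = 16 - 13 ≡ 3; y = λ·(8 - 3) - 19 ≡ 1. → (3, 1)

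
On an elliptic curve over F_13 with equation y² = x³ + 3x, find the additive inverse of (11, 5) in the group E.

(11, 8)

-(11, 5) = (11, -5 mod 13) = (11, 8).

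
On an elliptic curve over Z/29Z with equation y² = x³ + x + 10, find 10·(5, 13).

Write P = (5, 13).
Repeated addition: build up to 10P.
2P: tangent at (5, 13): λ = (3·5² + 1)/(2·13) ≡ 18/26. 26⁻¹ ≡ 19 (mod 29), so λ ≡ 18·19 ≡ 23.
  x = λ² - 5 - 5 = 529 - 10 ≡ 26; y = λ·(5 - 26) - 13 ≡ 26. → (26, 26)
3P: (26, 26) + (5, 13). λ = (13 - 26)/(5 - 26) ≡ 16/8 mod 29. 8⁻¹ ≡ 11 (mod 29) since 8·11 = 88 ≡ 1, so λ ≡ 2.
  x = λ² - 26 - 5 = 4 - 31 ≡ 2; y = λ·(26 - 2) - 26 ≡ 22. → (2, 22)
4P: (2, 22) + (5, 13). λ = (13 - 22)/(5 - 2) ≡ 20/3 mod 29. 3⁻¹ ≡ 10 (mod 29) since 3·10 = 30 ≡ 1, so λ ≡ 26.
  x = λ² - 2 - 5 = 676 - 7 ≡ 2; y = λ·(2 - 2) - 22 ≡ 7. → (2, 7)
5P: (2, 7) + (5, 13). λ = (13 - 7)/(5 - 2) ≡ 6/3 mod 29. 3⁻¹ ≡ 10 (mod 29) since 3·10 = 30 ≡ 1, so λ ≡ 2.
  x = λ² - 2 - 5 = 4 - 7 ≡ 26; y = λ·(2 - 26) - 7 ≡ 3. → (26, 3)
6P: (26, 3) + (5, 13). λ = (13 - 3)/(5 - 26) ≡ 10/8 mod 29. 8⁻¹ ≡ 11 (mod 29) since 8·11 = 88 ≡ 1, so λ ≡ 23.
  x = λ² - 26 - 5 = 529 - 31 ≡ 5; y = λ·(26 - 5) - 3 ≡ 16. → (5, 16)
7P: (5, 16) + (5, 13): same x and y₁ ≡ -y₂, so the sum is O.
8P: O + (5, 13) = (5, 13) (identity).
9P: tangent at (5, 13): λ = (3·5² + 1)/(2·13) ≡ 18/26. 26⁻¹ ≡ 19 (mod 29), so λ ≡ 18·19 ≡ 23.
  x = λ² - 5 - 5 = 529 - 10 ≡ 26; y = λ·(5 - 26) - 13 ≡ 26. → (26, 26)
10P: (26, 26) + (5, 13). λ = (13 - 26)/(5 - 26) ≡ 16/8 mod 29. 8⁻¹ ≡ 11 (mod 29) since 8·11 = 88 ≡ 1, so λ ≡ 2.
  x = λ² - 26 - 5 = 4 - 31 ≡ 2; y = λ·(26 - 2) - 26 ≡ 22. → (2, 22)

(2, 22)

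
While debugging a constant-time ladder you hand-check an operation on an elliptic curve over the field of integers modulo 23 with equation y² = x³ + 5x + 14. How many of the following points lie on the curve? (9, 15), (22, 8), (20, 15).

(9, 15): 15² ≡ 18, rhs ≡ 6 → off.
(22, 8): 8² ≡ 18, rhs ≡ 8 → off.
(20, 15): 15² ≡ 18, rhs ≡ 18 → on.

1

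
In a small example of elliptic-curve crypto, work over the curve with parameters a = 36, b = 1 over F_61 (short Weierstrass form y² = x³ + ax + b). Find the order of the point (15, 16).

5

2P: tangent at (15, 16): λ = (3·15² + 36)/(2·16) ≡ 40/32. 32⁻¹ ≡ 21 (mod 61), so λ ≡ 40·21 ≡ 47.
  x = λ² - 15 - 15 = 2209 - 30 ≡ 44; y = λ·(15 - 44) - 16 ≡ 24. → (44, 24)
3P: (44, 24) + (15, 16). λ = (16 - 24)/(15 - 44) ≡ 53/32 mod 61. 32⁻¹ ≡ 21 (mod 61) since 32·21 = 672 ≡ 1, so λ ≡ 15.
  x = λ² - 44 - 15 = 225 - 59 ≡ 44; y = λ·(44 - 44) - 24 ≡ 37. → (44, 37)
4P: (44, 37) + (15, 16). λ = (16 - 37)/(15 - 44) ≡ 40/32 mod 61. 32⁻¹ ≡ 21 (mod 61) since 32·21 = 672 ≡ 1, so λ ≡ 47.
  x = λ² - 44 - 15 = 2209 - 59 ≡ 15; y = λ·(44 - 15) - 37 ≡ 45. → (15, 45)
5P: (15, 45) + (15, 16): same x and y₁ ≡ -y₂, so the sum is O.
5P = O, so the order is 5.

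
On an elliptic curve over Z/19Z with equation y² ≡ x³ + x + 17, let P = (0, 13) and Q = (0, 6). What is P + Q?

O

The two points share x = 0 and their y-coordinates satisfy 13 + 6 ≡ 0 (mod 19), so they are inverses. Their sum is O.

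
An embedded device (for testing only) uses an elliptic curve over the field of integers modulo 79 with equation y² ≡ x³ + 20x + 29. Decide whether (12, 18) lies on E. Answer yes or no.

y² = 18² ≡ 8; x³ + 20x + 29 = 1997 ≡ 22 (mod 79). 8 ≠ 22.

no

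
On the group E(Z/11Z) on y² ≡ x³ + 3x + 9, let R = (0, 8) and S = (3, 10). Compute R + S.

(6, 10)

(0, 8) + (3, 10). λ = (10 - 8)/(3 - 0) ≡ 2/3 mod 11. 3⁻¹ ≡ 4 (mod 11), so λ ≡ 8.
  x = λ² - 0 - 3 = 64 - 3 ≡ 6; y = λ·(0 - 6) - 8 ≡ 10. → (6, 10)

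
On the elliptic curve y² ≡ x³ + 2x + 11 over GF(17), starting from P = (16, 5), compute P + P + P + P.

(6, 16)

Repeated addition: build up to 4P.
2P: tangent at (16, 5): λ = (3·16² + 2)/(2·5) ≡ 5/10. 10⁻¹ ≡ 12 (mod 17) since 10·12 = 120 ≡ 1, so λ ≡ 5·12 ≡ 9.
  x = λ² - 16 - 16 = 81 - 32 ≡ 15; y = λ·(16 - 15) - 5 ≡ 4. → (15, 4)
3P: (15, 4) + (16, 5). λ = (5 - 4)/(16 - 15) ≡ 1/1 mod 17. 1⁻¹ ≡ 1 (mod 17), so λ ≡ 1.
  x = λ² - 15 - 16 = 1 - 31 ≡ 4; y = λ·(15 - 4) - 4 ≡ 7. → (4, 7)
4P: (4, 7) + (16, 5). λ = (5 - 7)/(16 - 4) ≡ 15/12 mod 17. 12⁻¹ ≡ 10 (mod 17) since 12·10 = 120 ≡ 1, so λ ≡ 14.
  x = λ² - 4 - 16 = 196 - 20 ≡ 6; y = λ·(4 - 6) - 7 ≡ 16. → (6, 16)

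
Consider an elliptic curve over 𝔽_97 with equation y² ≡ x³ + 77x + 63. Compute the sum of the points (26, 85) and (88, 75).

(88, 22)

(26, 85) + (88, 75). λ = (75 - 85)/(88 - 26) ≡ 87/62 mod 97. 62⁻¹ ≡ 36 (mod 97) since 62·36 = 2232 ≡ 1, so λ ≡ 28.
  x = λ² - 26 - 88 = 784 - 114 ≡ 88; y = λ·(26 - 88) - 85 ≡ 22. → (88, 22)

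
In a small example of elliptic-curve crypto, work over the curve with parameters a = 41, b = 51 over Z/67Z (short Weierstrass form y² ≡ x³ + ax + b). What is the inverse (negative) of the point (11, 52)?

-(11, 52) = (11, -52 mod 67) = (11, 15).

(11, 15)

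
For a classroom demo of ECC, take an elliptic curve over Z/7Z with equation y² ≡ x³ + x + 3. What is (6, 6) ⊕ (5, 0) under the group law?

(4, 6)

(6, 6) + (5, 0). λ = (0 - 6)/(5 - 6) ≡ 1/6 mod 7. 6⁻¹ ≡ 6 (mod 7), so λ ≡ 6.
  x = λ² - 6 - 5 = 36 - 11 ≡ 4; y = λ·(6 - 4) - 6 ≡ 6. → (4, 6)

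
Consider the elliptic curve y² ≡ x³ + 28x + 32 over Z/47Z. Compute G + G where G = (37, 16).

(34, 3)

tangent at (37, 16): λ = (3·37² + 28)/(2·16) ≡ 46/32. 32⁻¹ ≡ 25 (mod 47), so λ ≡ 46·25 ≡ 22.
  x = λ² - 37 - 37 = 484 - 74 ≡ 34; y = λ·(37 - 34) - 16 ≡ 3. → (34, 3)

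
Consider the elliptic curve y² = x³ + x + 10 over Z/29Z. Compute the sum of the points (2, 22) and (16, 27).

(24, 24)

(2, 22) + (16, 27). λ = (27 - 22)/(16 - 2) ≡ 5/14 mod 29. 14⁻¹ ≡ 27 (mod 29) since 14·27 = 378 ≡ 1, so λ ≡ 19.
  x = λ² - 2 - 16 = 361 - 18 ≡ 24; y = λ·(2 - 24) - 22 ≡ 24. → (24, 24)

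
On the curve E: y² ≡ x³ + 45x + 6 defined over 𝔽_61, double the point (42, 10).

tangent at (42, 10): λ = (3·42² + 45)/(2·10) ≡ 30/20. 20⁻¹ ≡ 58 (mod 61), so λ ≡ 30·58 ≡ 32.
  x = λ² - 42 - 42 = 1024 - 84 ≡ 25; y = λ·(42 - 25) - 10 ≡ 46. → (25, 46)

(25, 46)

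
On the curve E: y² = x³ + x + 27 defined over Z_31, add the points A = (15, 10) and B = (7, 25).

(15, 10) + (7, 25). λ = (25 - 10)/(7 - 15) ≡ 15/23 mod 31. 23⁻¹ ≡ 27 (mod 31) since 23·27 = 621 ≡ 1, so λ ≡ 2.
  x = λ² - 15 - 7 = 4 - 22 ≡ 13; y = λ·(15 - 13) - 10 ≡ 25. → (13, 25)

(13, 25)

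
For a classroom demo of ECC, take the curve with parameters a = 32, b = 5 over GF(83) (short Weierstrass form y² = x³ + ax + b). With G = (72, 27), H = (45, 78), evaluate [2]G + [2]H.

First 2G:
Repeated addition: build up to 2G.
2G: tangent at (72, 27): λ = (3·72² + 32)/(2·27) ≡ 63/54. 54⁻¹ ≡ 20 (mod 83), so λ ≡ 63·20 ≡ 15.
  x = λ² - 72 - 72 = 225 - 144 ≡ 81; y = λ·(72 - 81) - 27 ≡ 4. → (81, 4)
2G = (81, 4).
Next 2H:
Repeated addition: build up to 2H.
2H: tangent at (45, 78): λ = (3·45² + 32)/(2·78) ≡ 48/73. 73⁻¹ ≡ 58 (mod 83), so λ ≡ 48·58 ≡ 45.
  x = λ² - 45 - 45 = 2025 - 90 ≡ 26; y = λ·(45 - 26) - 78 ≡ 30. → (26, 30)
2H = (26, 30).
Finally 2G + 2H:
(81, 4) + (26, 30). λ = (30 - 4)/(26 - 81) ≡ 26/28 mod 83. 28⁻¹ ≡ 3 (mod 83) since 28·3 = 84 ≡ 1, so λ ≡ 78.
  x = λ² - 81 - 26 = 6084 - 107 ≡ 1; y = λ·(81 - 1) - 4 ≡ 11. → (1, 11)

(1, 11)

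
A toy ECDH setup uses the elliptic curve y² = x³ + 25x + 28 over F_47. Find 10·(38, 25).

Write G = (38, 25).
Repeated addition: build up to 10G.
2G: tangent at (38, 25): λ = (3·38² + 25)/(2·25) ≡ 33/3. 3⁻¹ ≡ 16 (mod 47) since 3·16 = 48 ≡ 1, so λ ≡ 33·16 ≡ 11.
  x = λ² - 38 - 38 = 121 - 76 ≡ 45; y = λ·(38 - 45) - 25 ≡ 39. → (45, 39)
3G: (45, 39) + (38, 25). λ = (25 - 39)/(38 - 45) ≡ 33/40 mod 47. 40⁻¹ ≡ 20 (mod 47), so λ ≡ 2.
  x = λ² - 45 - 38 = 4 - 83 ≡ 15; y = λ·(45 - 15) - 39 ≡ 21. → (15, 21)
4G: (15, 21) + (38, 25). λ = (25 - 21)/(38 - 15) ≡ 4/23 mod 47. 23⁻¹ ≡ 45 (mod 47) since 23·45 = 1035 ≡ 1, so λ ≡ 39.
  x = λ² - 15 - 38 = 1521 - 53 ≡ 11; y = λ·(15 - 11) - 21 ≡ 41. → (11, 41)
5G: (11, 41) + (38, 25). λ = (25 - 41)/(38 - 11) ≡ 31/27 mod 47. 27⁻¹ ≡ 7 (mod 47), so λ ≡ 29.
  x = λ² - 11 - 38 = 841 - 49 ≡ 40; y = λ·(11 - 40) - 41 ≡ 11. → (40, 11)
6G: (40, 11) + (38, 25). λ = (25 - 11)/(38 - 40) ≡ 14/45 mod 47. 45⁻¹ ≡ 23 (mod 47) since 45·23 = 1035 ≡ 1, so λ ≡ 40.
  x = λ² - 40 - 38 = 1600 - 78 ≡ 18; y = λ·(40 - 18) - 11 ≡ 23. → (18, 23)
7G: (18, 23) + (38, 25). λ = (25 - 23)/(38 - 18) ≡ 2/20 mod 47. 20⁻¹ ≡ 40 (mod 47) since 20·40 = 800 ≡ 1, so λ ≡ 33.
  x = λ² - 18 - 38 = 1089 - 56 ≡ 46; y = λ·(18 - 46) - 23 ≡ 40. → (46, 40)
8G: (46, 40) + (38, 25). λ = (25 - 40)/(38 - 46) ≡ 32/39 mod 47. 39⁻¹ ≡ 41 (mod 47), so λ ≡ 43.
  x = λ² - 46 - 38 = 1849 - 84 ≡ 26; y = λ·(46 - 26) - 40 ≡ 21. → (26, 21)
9G: (26, 21) + (38, 25). λ = (25 - 21)/(38 - 26) ≡ 4/12 mod 47. 12⁻¹ ≡ 4 (mod 47) since 12·4 = 48 ≡ 1, so λ ≡ 16.
  x = λ² - 26 - 38 = 256 - 64 ≡ 4; y = λ·(26 - 4) - 21 ≡ 2. → (4, 2)
10G: (4, 2) + (38, 25). λ = (25 - 2)/(38 - 4) ≡ 23/34 mod 47. 34⁻¹ ≡ 18 (mod 47), so λ ≡ 38.
  x = λ² - 4 - 38 = 1444 - 42 ≡ 39; y = λ·(4 - 39) - 2 ≡ 31. → (39, 31)

(39, 31)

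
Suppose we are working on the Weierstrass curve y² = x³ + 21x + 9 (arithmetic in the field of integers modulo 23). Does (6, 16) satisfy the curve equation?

no

y² = 16² ≡ 3; x³ + 21x + 9 = 351 ≡ 6 (mod 23). 3 ≠ 6.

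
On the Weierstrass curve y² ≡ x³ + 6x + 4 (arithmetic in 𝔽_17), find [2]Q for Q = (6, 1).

tangent at (6, 1): λ = (3·6² + 6)/(2·1) ≡ 12/2. 2⁻¹ ≡ 9 (mod 17) since 2·9 = 18 ≡ 1, so λ ≡ 12·9 ≡ 6.
  x = λ² - 6 - 6 = 36 - 12 ≡ 7; y = λ·(6 - 7) - 1 ≡ 10. → (7, 10)

(7, 10)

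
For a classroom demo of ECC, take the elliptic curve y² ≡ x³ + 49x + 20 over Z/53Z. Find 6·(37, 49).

Write Q = (37, 49).
Repeated addition: build up to 6Q.
2Q: tangent at (37, 49): λ = (3·37² + 49)/(2·49) ≡ 22/45. 45⁻¹ ≡ 33 (mod 53) since 45·33 = 1485 ≡ 1, so λ ≡ 22·33 ≡ 37.
  x = λ² - 37 - 37 = 1369 - 74 ≡ 23; y = λ·(37 - 23) - 49 ≡ 45. → (23, 45)
3Q: (23, 45) + (37, 49). λ = (49 - 45)/(37 - 23) ≡ 4/14 mod 53. 14⁻¹ ≡ 19 (mod 53) since 14·19 = 266 ≡ 1, so λ ≡ 23.
  x = λ² - 23 - 37 = 529 - 60 ≡ 45; y = λ·(23 - 45) - 45 ≡ 32. → (45, 32)
4Q: (45, 32) + (37, 49). λ = (49 - 32)/(37 - 45) ≡ 17/45 mod 53. 45⁻¹ ≡ 33 (mod 53), so λ ≡ 31.
  x = λ² - 45 - 37 = 961 - 82 ≡ 31; y = λ·(45 - 31) - 32 ≡ 31. → (31, 31)
5Q: (31, 31) + (37, 49). λ = (49 - 31)/(37 - 31) ≡ 18/6 mod 53. 6⁻¹ ≡ 9 (mod 53), so λ ≡ 3.
  x = λ² - 31 - 37 = 9 - 68 ≡ 47; y = λ·(31 - 47) - 31 ≡ 27. → (47, 27)
6Q: (47, 27) + (37, 49). λ = (49 - 27)/(37 - 47) ≡ 22/43 mod 53. 43⁻¹ ≡ 37 (mod 53), so λ ≡ 19.
  x = λ² - 47 - 37 = 361 - 84 ≡ 12; y = λ·(47 - 12) - 27 ≡ 2. → (12, 2)

(12, 2)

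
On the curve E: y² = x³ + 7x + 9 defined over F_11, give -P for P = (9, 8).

(9, 3)

-(9, 8) = (9, -8 mod 11) = (9, 3).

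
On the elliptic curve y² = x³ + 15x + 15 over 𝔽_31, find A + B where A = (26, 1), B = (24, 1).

(12, 30)

(26, 1) + (24, 1). λ = (1 - 1)/(24 - 26) ≡ 0/29 mod 31. 29⁻¹ ≡ 15 (mod 31), so λ ≡ 0.
  x = λ² - 26 - 24 = 0 - 50 ≡ 12; y = λ·(26 - 12) - 1 ≡ 30. → (12, 30)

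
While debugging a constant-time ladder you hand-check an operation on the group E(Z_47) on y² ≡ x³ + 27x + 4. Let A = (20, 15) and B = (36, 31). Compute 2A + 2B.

(25, 29)

First 2A:
Repeated addition: build up to 2A.
2A: tangent at (20, 15): λ = (3·20² + 27)/(2·15) ≡ 5/30. 30⁻¹ ≡ 11 (mod 47), so λ ≡ 5·11 ≡ 8.
  x = λ² - 20 - 20 = 64 - 40 ≡ 24; y = λ·(20 - 24) - 15 ≡ 0. → (24, 0)
2A = (24, 0).
Next 2B:
Repeated addition: build up to 2B.
2B: tangent at (36, 31): λ = (3·36² + 27)/(2·31) ≡ 14/15. 15⁻¹ ≡ 22 (mod 47) since 15·22 = 330 ≡ 1, so λ ≡ 14·22 ≡ 26.
  x = λ² - 36 - 36 = 676 - 72 ≡ 40; y = λ·(36 - 40) - 31 ≡ 6. → (40, 6)
2B = (40, 6).
Finally 2A + 2B:
(24, 0) + (40, 6). λ = (6 - 0)/(40 - 24) ≡ 6/16 mod 47. 16⁻¹ ≡ 3 (mod 47) since 16·3 = 48 ≡ 1, so λ ≡ 18.
  x = λ² - 24 - 40 = 324 - 64 ≡ 25; y = λ·(24 - 25) - 0 ≡ 29. → (25, 29)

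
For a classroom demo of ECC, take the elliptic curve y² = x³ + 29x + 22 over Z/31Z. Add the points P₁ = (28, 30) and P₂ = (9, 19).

(14, 14)

(28, 30) + (9, 19). λ = (19 - 30)/(9 - 28) ≡ 20/12 mod 31. 12⁻¹ ≡ 13 (mod 31), so λ ≡ 12.
  x = λ² - 28 - 9 = 144 - 37 ≡ 14; y = λ·(28 - 14) - 30 ≡ 14. → (14, 14)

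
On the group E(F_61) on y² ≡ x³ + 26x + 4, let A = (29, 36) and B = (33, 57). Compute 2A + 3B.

(43, 32)

First 2A:
Repeated addition: build up to 2A.
2A: tangent at (29, 36): λ = (3·29² + 26)/(2·36) ≡ 48/11. 11⁻¹ ≡ 50 (mod 61), so λ ≡ 48·50 ≡ 21.
  x = λ² - 29 - 29 = 441 - 58 ≡ 17; y = λ·(29 - 17) - 36 ≡ 33. → (17, 33)
2A = (17, 33).
Next 3B:
Repeated addition: build up to 3B.
2B: tangent at (33, 57): λ = (3·33² + 26)/(2·57) ≡ 60/53. 53⁻¹ ≡ 38 (mod 61), so λ ≡ 60·38 ≡ 23.
  x = λ² - 33 - 33 = 529 - 66 ≡ 36; y = λ·(33 - 36) - 57 ≡ 57. → (36, 57)
3B: (36, 57) + (33, 57). λ = (57 - 57)/(33 - 36) ≡ 0/58 mod 61. 58⁻¹ ≡ 20 (mod 61), so λ ≡ 0.
  x = λ² - 36 - 33 = 0 - 69 ≡ 53; y = λ·(36 - 53) - 57 ≡ 4. → (53, 4)
3B = (53, 4).
Finally 2A + 3B:
(17, 33) + (53, 4). λ = (4 - 33)/(53 - 17) ≡ 32/36 mod 61. 36⁻¹ ≡ 39 (mod 61), so λ ≡ 28.
  x = λ² - 17 - 53 = 784 - 70 ≡ 43; y = λ·(17 - 43) - 33 ≡ 32. → (43, 32)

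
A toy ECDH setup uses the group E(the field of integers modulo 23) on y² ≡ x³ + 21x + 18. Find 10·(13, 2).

Write P = (13, 2).
Double-and-add on 10 = (1010)₂. Start with P = (13, 2) for the leading 1-bit.
double: tangent at (13, 2): λ = (3·13² + 21)/(2·2) ≡ 22/4. 4⁻¹ ≡ 6 (mod 23), so λ ≡ 22·6 ≡ 17.
  x = λ² - 13 - 13 = 289 - 26 ≡ 10; y = λ·(13 - 10) - 2 ≡ 3. → (10, 3)
double: tangent at (10, 3): λ = (3·10² + 21)/(2·3) ≡ 22/6. 6⁻¹ ≡ 4 (mod 23), so λ ≡ 22·4 ≡ 19.
  x = λ² - 10 - 10 = 361 - 20 ≡ 19; y = λ·(10 - 19) - 3 ≡ 10. → (19, 10)
add P: (19, 10) + (13, 2). λ = (2 - 10)/(13 - 19) ≡ 15/17 mod 23. 17⁻¹ ≡ 19 (mod 23), so λ ≡ 9.
  x = λ² - 19 - 13 = 81 - 32 ≡ 3; y = λ·(19 - 3) - 10 ≡ 19. → (3, 19)
double: tangent at (3, 19): λ = (3·3² + 21)/(2·19) ≡ 2/15. 15⁻¹ ≡ 20 (mod 23) since 15·20 = 300 ≡ 1, so λ ≡ 2·20 ≡ 17.
  x = λ² - 3 - 3 = 289 - 6 ≡ 7; y = λ·(3 - 7) - 19 ≡ 5. → (7, 5)

(7, 5)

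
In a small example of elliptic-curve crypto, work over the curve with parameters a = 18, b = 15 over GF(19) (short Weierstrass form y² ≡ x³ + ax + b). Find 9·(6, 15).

(7, 3)

Write Q = (6, 15).
Double-and-add on 9 = (1001)₂. Start with Q = (6, 15) for the leading 1-bit.
double: tangent at (6, 15): λ = (3·6² + 18)/(2·15) ≡ 12/11. 11⁻¹ ≡ 7 (mod 19), so λ ≡ 12·7 ≡ 8.
  x = λ² - 6 - 6 = 64 - 12 ≡ 14; y = λ·(6 - 14) - 15 ≡ 16. → (14, 16)
double: tangent at (14, 16): λ = (3·14² + 18)/(2·16) ≡ 17/13. 13⁻¹ ≡ 3 (mod 19) since 13·3 = 39 ≡ 1, so λ ≡ 17·3 ≡ 13.
  x = λ² - 14 - 14 = 169 - 28 ≡ 8; y = λ·(14 - 8) - 16 ≡ 5. → (8, 5)
double: tangent at (8, 5): λ = (3·8² + 18)/(2·5) ≡ 1/10. 10⁻¹ ≡ 2 (mod 19), so λ ≡ 1·2 ≡ 2.
  x = λ² - 8 - 8 = 4 - 16 ≡ 7; y = λ·(8 - 7) - 5 ≡ 16. → (7, 16)
add Q: (7, 16) + (6, 15). λ = (15 - 16)/(6 - 7) ≡ 18/18 mod 19. 18⁻¹ ≡ 18 (mod 19), so λ ≡ 1.
  x = λ² - 7 - 6 = 1 - 13 ≡ 7; y = λ·(7 - 7) - 16 ≡ 3. → (7, 3)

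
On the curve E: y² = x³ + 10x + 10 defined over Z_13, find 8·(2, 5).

O

Write Q = (2, 5).
Repeated addition: build up to 8Q.
2Q: tangent at (2, 5): λ = (3·2² + 10)/(2·5) ≡ 9/10. 10⁻¹ ≡ 4 (mod 13) since 10·4 = 40 ≡ 1, so λ ≡ 9·4 ≡ 10.
  x = λ² - 2 - 2 = 100 - 4 ≡ 5; y = λ·(2 - 5) - 5 ≡ 4. → (5, 4)
3Q: (5, 4) + (2, 5). λ = (5 - 4)/(2 - 5) ≡ 1/10 mod 13. 10⁻¹ ≡ 4 (mod 13), so λ ≡ 4.
  x = λ² - 5 - 2 = 16 - 7 ≡ 9; y = λ·(5 - 9) - 4 ≡ 6. → (9, 6)
4Q: (9, 6) + (2, 5). λ = (5 - 6)/(2 - 9) ≡ 12/6 mod 13. 6⁻¹ ≡ 11 (mod 13), so λ ≡ 2.
  x = λ² - 9 - 2 = 4 - 11 ≡ 6; y = λ·(9 - 6) - 6 ≡ 0. → (6, 0)
5Q: (6, 0) + (2, 5). λ = (5 - 0)/(2 - 6) ≡ 5/9 mod 13. 9⁻¹ ≡ 3 (mod 13) since 9·3 = 27 ≡ 1, so λ ≡ 2.
  x = λ² - 6 - 2 = 4 - 8 ≡ 9; y = λ·(6 - 9) - 0 ≡ 7. → (9, 7)
6Q: (9, 7) + (2, 5). λ = (5 - 7)/(2 - 9) ≡ 11/6 mod 13. 6⁻¹ ≡ 11 (mod 13), so λ ≡ 4.
  x = λ² - 9 - 2 = 16 - 11 ≡ 5; y = λ·(9 - 5) - 7 ≡ 9. → (5, 9)
7Q: (5, 9) + (2, 5). λ = (5 - 9)/(2 - 5) ≡ 9/10 mod 13. 10⁻¹ ≡ 4 (mod 13), so λ ≡ 10.
  x = λ² - 5 - 2 = 100 - 7 ≡ 2; y = λ·(5 - 2) - 9 ≡ 8. → (2, 8)
8Q: (2, 8) + (2, 5): same x and y₁ ≡ -y₂, so the sum is ∞.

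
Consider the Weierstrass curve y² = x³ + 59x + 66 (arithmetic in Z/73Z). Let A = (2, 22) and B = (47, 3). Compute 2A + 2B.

(9, 42)

First 2A:
Repeated addition: build up to 2A.
2A: tangent at (2, 22): λ = (3·2² + 59)/(2·22) ≡ 71/44. 44⁻¹ ≡ 5 (mod 73) since 44·5 = 220 ≡ 1, so λ ≡ 71·5 ≡ 63.
  x = λ² - 2 - 2 = 3969 - 4 ≡ 23; y = λ·(2 - 23) - 22 ≡ 42. → (23, 42)
2A = (23, 42).
Next 2B:
Repeated addition: build up to 2B.
2B: tangent at (47, 3): λ = (3·47² + 59)/(2·3) ≡ 43/6. 6⁻¹ ≡ 61 (mod 73), so λ ≡ 43·61 ≡ 68.
  x = λ² - 47 - 47 = 4624 - 94 ≡ 4; y = λ·(47 - 4) - 3 ≡ 1. → (4, 1)
2B = (4, 1).
Finally 2A + 2B:
(23, 42) + (4, 1). λ = (1 - 42)/(4 - 23) ≡ 32/54 mod 73. 54⁻¹ ≡ 23 (mod 73) since 54·23 = 1242 ≡ 1, so λ ≡ 6.
  x = λ² - 23 - 4 = 36 - 27 ≡ 9; y = λ·(23 - 9) - 42 ≡ 42. → (9, 42)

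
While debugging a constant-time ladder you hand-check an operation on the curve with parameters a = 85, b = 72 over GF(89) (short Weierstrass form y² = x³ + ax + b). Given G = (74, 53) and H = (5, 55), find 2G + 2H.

(16, 30)

First 2G:
Repeated addition: build up to 2G.
2G: tangent at (74, 53): λ = (3·74² + 85)/(2·53) ≡ 48/17. 17⁻¹ ≡ 21 (mod 89), so λ ≡ 48·21 ≡ 29.
  x = λ² - 74 - 74 = 841 - 148 ≡ 70; y = λ·(74 - 70) - 53 ≡ 63. → (70, 63)
2G = (70, 63).
Next 2H:
Repeated addition: build up to 2H.
2H: tangent at (5, 55): λ = (3·5² + 85)/(2·55) ≡ 71/21. 21⁻¹ ≡ 17 (mod 89), so λ ≡ 71·17 ≡ 50.
  x = λ² - 5 - 5 = 2500 - 10 ≡ 87; y = λ·(5 - 87) - 55 ≡ 28. → (87, 28)
2H = (87, 28).
Finally 2G + 2H:
(70, 63) + (87, 28). λ = (28 - 63)/(87 - 70) ≡ 54/17 mod 89. 17⁻¹ ≡ 21 (mod 89), so λ ≡ 66.
  x = λ² - 70 - 87 = 4356 - 157 ≡ 16; y = λ·(70 - 16) - 63 ≡ 30. → (16, 30)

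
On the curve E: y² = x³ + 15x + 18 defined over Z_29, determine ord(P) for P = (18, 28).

9

2P: tangent at (18, 28): λ = (3·18² + 15)/(2·28) ≡ 1/27. 27⁻¹ ≡ 14 (mod 29), so λ ≡ 1·14 ≡ 14.
  x = λ² - 18 - 18 = 196 - 36 ≡ 15; y = λ·(18 - 15) - 28 ≡ 14. → (15, 14)
3P: (15, 14) + (18, 28). λ = (28 - 14)/(18 - 15) ≡ 14/3 mod 29. 3⁻¹ ≡ 10 (mod 29), so λ ≡ 24.
  x = λ² - 15 - 18 = 576 - 33 ≡ 21; y = λ·(15 - 21) - 14 ≡ 16. → (21, 16)
4P: (21, 16) + (18, 28). λ = (28 - 16)/(18 - 21) ≡ 12/26 mod 29. 26⁻¹ ≡ 19 (mod 29), so λ ≡ 25.
  x = λ² - 21 - 18 = 625 - 39 ≡ 6; y = λ·(21 - 6) - 16 ≡ 11. → (6, 11)
5P: (6, 11) + (18, 28). λ = (28 - 11)/(18 - 6) ≡ 17/12 mod 29. 12⁻¹ ≡ 17 (mod 29), so λ ≡ 28.
  x = λ² - 6 - 18 = 784 - 24 ≡ 6; y = λ·(6 - 6) - 11 ≡ 18. → (6, 18)
6P: (6, 18) + (18, 28). λ = (28 - 18)/(18 - 6) ≡ 10/12 mod 29. 12⁻¹ ≡ 17 (mod 29) since 12·17 = 204 ≡ 1, so λ ≡ 25.
  x = λ² - 6 - 18 = 625 - 24 ≡ 21; y = λ·(6 - 21) - 18 ≡ 13. → (21, 13)
7P: (21, 13) + (18, 28). λ = (28 - 13)/(18 - 21) ≡ 15/26 mod 29. 26⁻¹ ≡ 19 (mod 29), so λ ≡ 24.
  x = λ² - 21 - 18 = 576 - 39 ≡ 15; y = λ·(21 - 15) - 13 ≡ 15. → (15, 15)
8P: (15, 15) + (18, 28). λ = (28 - 15)/(18 - 15) ≡ 13/3 mod 29. 3⁻¹ ≡ 10 (mod 29) since 3·10 = 30 ≡ 1, so λ ≡ 14.
  x = λ² - 15 - 18 = 196 - 33 ≡ 18; y = λ·(15 - 18) - 15 ≡ 1. → (18, 1)
9P: (18, 1) + (18, 28): same x and y₁ ≡ -y₂, so the sum is 𝒪.
9P = 𝒪, so the order is 9.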